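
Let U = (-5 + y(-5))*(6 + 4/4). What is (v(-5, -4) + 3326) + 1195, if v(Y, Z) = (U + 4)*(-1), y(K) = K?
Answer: 4587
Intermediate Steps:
U = -70 (U = (-5 - 5)*(6 + 4/4) = -10*(6 + 4*(¼)) = -10*(6 + 1) = -10*7 = -70)
v(Y, Z) = 66 (v(Y, Z) = (-70 + 4)*(-1) = -66*(-1) = 66)
(v(-5, -4) + 3326) + 1195 = (66 + 3326) + 1195 = 3392 + 1195 = 4587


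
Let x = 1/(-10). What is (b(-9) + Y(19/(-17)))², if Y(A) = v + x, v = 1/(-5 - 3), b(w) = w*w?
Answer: 10439361/1600 ≈ 6524.6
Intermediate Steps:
b(w) = w²
v = -⅛ (v = 1/(-8) = -⅛ ≈ -0.12500)
x = -⅒ ≈ -0.10000
Y(A) = -9/40 (Y(A) = -⅛ - ⅒ = -9/40)
(b(-9) + Y(19/(-17)))² = ((-9)² - 9/40)² = (81 - 9/40)² = (3231/40)² = 10439361/1600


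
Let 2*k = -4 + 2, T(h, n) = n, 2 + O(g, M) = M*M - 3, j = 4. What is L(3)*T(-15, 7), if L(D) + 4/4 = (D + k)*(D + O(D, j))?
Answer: 189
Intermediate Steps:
O(g, M) = -5 + M² (O(g, M) = -2 + (M*M - 3) = -2 + (M² - 3) = -2 + (-3 + M²) = -5 + M²)
k = -1 (k = (-4 + 2)/2 = (½)*(-2) = -1)
L(D) = -1 + (-1 + D)*(11 + D) (L(D) = -1 + (D - 1)*(D + (-5 + 4²)) = -1 + (-1 + D)*(D + (-5 + 16)) = -1 + (-1 + D)*(D + 11) = -1 + (-1 + D)*(11 + D))
L(3)*T(-15, 7) = (-12 + 3² + 10*3)*7 = (-12 + 9 + 30)*7 = 27*7 = 189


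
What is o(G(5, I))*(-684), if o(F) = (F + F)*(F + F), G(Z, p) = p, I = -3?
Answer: -24624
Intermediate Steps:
o(F) = 4*F**2 (o(F) = (2*F)*(2*F) = 4*F**2)
o(G(5, I))*(-684) = (4*(-3)**2)*(-684) = (4*9)*(-684) = 36*(-684) = -24624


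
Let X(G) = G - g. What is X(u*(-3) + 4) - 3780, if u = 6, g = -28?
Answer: -3766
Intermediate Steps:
X(G) = 28 + G (X(G) = G - 1*(-28) = G + 28 = 28 + G)
X(u*(-3) + 4) - 3780 = (28 + (6*(-3) + 4)) - 3780 = (28 + (-18 + 4)) - 3780 = (28 - 14) - 3780 = 14 - 3780 = -3766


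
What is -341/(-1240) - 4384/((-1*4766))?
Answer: 113893/95320 ≈ 1.1948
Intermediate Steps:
-341/(-1240) - 4384/((-1*4766)) = -341*(-1/1240) - 4384/(-4766) = 11/40 - 4384*(-1/4766) = 11/40 + 2192/2383 = 113893/95320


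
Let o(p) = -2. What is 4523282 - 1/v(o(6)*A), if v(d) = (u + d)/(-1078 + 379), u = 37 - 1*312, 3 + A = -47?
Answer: 791573651/175 ≈ 4.5233e+6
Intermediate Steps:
A = -50 (A = -3 - 47 = -50)
u = -275 (u = 37 - 312 = -275)
v(d) = 275/699 - d/699 (v(d) = (-275 + d)/(-1078 + 379) = (-275 + d)/(-699) = (-275 + d)*(-1/699) = 275/699 - d/699)
4523282 - 1/v(o(6)*A) = 4523282 - 1/(275/699 - (-2)*(-50)/699) = 4523282 - 1/(275/699 - 1/699*100) = 4523282 - 1/(275/699 - 100/699) = 4523282 - 1/175/699 = 4523282 - 1*699/175 = 4523282 - 699/175 = 791573651/175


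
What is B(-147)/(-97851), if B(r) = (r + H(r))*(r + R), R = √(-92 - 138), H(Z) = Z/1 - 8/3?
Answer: -43610/97851 + 890*I*√230/293553 ≈ -0.44568 + 0.04598*I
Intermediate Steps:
H(Z) = -8/3 + Z (H(Z) = Z*1 - 8*⅓ = Z - 8/3 = -8/3 + Z)
R = I*√230 (R = √(-230) = I*√230 ≈ 15.166*I)
B(r) = (-8/3 + 2*r)*(r + I*√230) (B(r) = (r + (-8/3 + r))*(r + I*√230) = (-8/3 + 2*r)*(r + I*√230))
B(-147)/(-97851) = (2*(-147)² - 8/3*(-147) - 8*I*√230/3 + 2*I*(-147)*√230)/(-97851) = (2*21609 + 392 - 8*I*√230/3 - 294*I*√230)*(-1/97851) = (43218 + 392 - 8*I*√230/3 - 294*I*√230)*(-1/97851) = (43610 - 890*I*√230/3)*(-1/97851) = -43610/97851 + 890*I*√230/293553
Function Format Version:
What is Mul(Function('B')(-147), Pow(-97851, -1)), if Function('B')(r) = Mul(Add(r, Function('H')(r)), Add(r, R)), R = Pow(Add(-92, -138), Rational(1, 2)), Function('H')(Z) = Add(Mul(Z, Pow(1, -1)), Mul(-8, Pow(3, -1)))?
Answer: Add(Rational(-43610, 97851), Mul(Rational(890, 293553), I, Pow(230, Rational(1, 2)))) ≈ Add(-0.44568, Mul(0.045980, I))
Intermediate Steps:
Function('H')(Z) = Add(Rational(-8, 3), Z) (Function('H')(Z) = Add(Mul(Z, 1), Mul(-8, Rational(1, 3))) = Add(Z, Rational(-8, 3)) = Add(Rational(-8, 3), Z))
R = Mul(I, Pow(230, Rational(1, 2))) (R = Pow(-230, Rational(1, 2)) = Mul(I, Pow(230, Rational(1, 2))) ≈ Mul(15.166, I))
Function('B')(r) = Mul(Add(Rational(-8, 3), Mul(2, r)), Add(r, Mul(I, Pow(230, Rational(1, 2))))) (Function('B')(r) = Mul(Add(r, Add(Rational(-8, 3), r)), Add(r, Mul(I, Pow(230, Rational(1, 2))))) = Mul(Add(Rational(-8, 3), Mul(2, r)), Add(r, Mul(I, Pow(230, Rational(1, 2))))))
Mul(Function('B')(-147), Pow(-97851, -1)) = Mul(Add(Mul(2, Pow(-147, 2)), Mul(Rational(-8, 3), -147), Mul(Rational(-8, 3), I, Pow(230, Rational(1, 2))), Mul(2, I, -147, Pow(230, Rational(1, 2)))), Pow(-97851, -1)) = Mul(Add(Mul(2, 21609), 392, Mul(Rational(-8, 3), I, Pow(230, Rational(1, 2))), Mul(-294, I, Pow(230, Rational(1, 2)))), Rational(-1, 97851)) = Mul(Add(43218, 392, Mul(Rational(-8, 3), I, Pow(230, Rational(1, 2))), Mul(-294, I, Pow(230, Rational(1, 2)))), Rational(-1, 97851)) = Mul(Add(43610, Mul(Rational(-890, 3), I, Pow(230, Rational(1, 2)))), Rational(-1, 97851)) = Add(Rational(-43610, 97851), Mul(Rational(890, 293553), I, Pow(230, Rational(1, 2))))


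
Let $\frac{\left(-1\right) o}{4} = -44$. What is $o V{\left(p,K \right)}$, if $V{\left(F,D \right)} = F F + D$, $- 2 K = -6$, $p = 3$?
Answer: $2112$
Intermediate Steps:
$o = 176$ ($o = \left(-4\right) \left(-44\right) = 176$)
$K = 3$ ($K = \left(- \frac{1}{2}\right) \left(-6\right) = 3$)
$V{\left(F,D \right)} = D + F^{2}$ ($V{\left(F,D \right)} = F^{2} + D = D + F^{2}$)
$o V{\left(p,K \right)} = 176 \left(3 + 3^{2}\right) = 176 \left(3 + 9\right) = 176 \cdot 12 = 2112$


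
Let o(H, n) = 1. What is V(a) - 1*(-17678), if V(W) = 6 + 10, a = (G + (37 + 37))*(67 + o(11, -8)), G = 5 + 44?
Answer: 17694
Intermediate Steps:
G = 49
a = 8364 (a = (49 + (37 + 37))*(67 + 1) = (49 + 74)*68 = 123*68 = 8364)
V(W) = 16
V(a) - 1*(-17678) = 16 - 1*(-17678) = 16 + 17678 = 17694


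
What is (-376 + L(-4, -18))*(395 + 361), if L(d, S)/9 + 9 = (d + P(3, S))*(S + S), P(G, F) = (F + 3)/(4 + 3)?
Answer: 1159164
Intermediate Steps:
P(G, F) = 3/7 + F/7 (P(G, F) = (3 + F)/7 = (3 + F)*(⅐) = 3/7 + F/7)
L(d, S) = -81 + 18*S*(3/7 + d + S/7) (L(d, S) = -81 + 9*((d + (3/7 + S/7))*(S + S)) = -81 + 9*((3/7 + d + S/7)*(2*S)) = -81 + 9*(2*S*(3/7 + d + S/7)) = -81 + 18*S*(3/7 + d + S/7))
(-376 + L(-4, -18))*(395 + 361) = (-376 + (-81 + 18*(-18)*(-4) + (18/7)*(-18)*(3 - 18)))*(395 + 361) = (-376 + (-81 + 1296 + (18/7)*(-18)*(-15)))*756 = (-376 + (-81 + 1296 + 4860/7))*756 = (-376 + 13365/7)*756 = (10733/7)*756 = 1159164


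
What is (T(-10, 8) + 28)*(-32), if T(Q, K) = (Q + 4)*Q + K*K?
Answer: -4864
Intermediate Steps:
T(Q, K) = K² + Q*(4 + Q) (T(Q, K) = (4 + Q)*Q + K² = Q*(4 + Q) + K² = K² + Q*(4 + Q))
(T(-10, 8) + 28)*(-32) = ((8² + (-10)² + 4*(-10)) + 28)*(-32) = ((64 + 100 - 40) + 28)*(-32) = (124 + 28)*(-32) = 152*(-32) = -4864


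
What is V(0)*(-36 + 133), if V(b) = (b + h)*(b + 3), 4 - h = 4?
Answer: 0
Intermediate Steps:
h = 0 (h = 4 - 1*4 = 4 - 4 = 0)
V(b) = b*(3 + b) (V(b) = (b + 0)*(b + 3) = b*(3 + b))
V(0)*(-36 + 133) = (0*(3 + 0))*(-36 + 133) = (0*3)*97 = 0*97 = 0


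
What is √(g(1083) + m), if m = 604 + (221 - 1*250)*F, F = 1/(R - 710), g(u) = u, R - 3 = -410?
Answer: 2*√526220934/1117 ≈ 41.073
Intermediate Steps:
R = -407 (R = 3 - 410 = -407)
F = -1/1117 (F = 1/(-407 - 710) = 1/(-1117) = -1/1117 ≈ -0.00089526)
m = 674697/1117 (m = 604 + (221 - 1*250)*(-1/1117) = 604 + (221 - 250)*(-1/1117) = 604 - 29*(-1/1117) = 604 + 29/1117 = 674697/1117 ≈ 604.03)
√(g(1083) + m) = √(1083 + 674697/1117) = √(1884408/1117) = 2*√526220934/1117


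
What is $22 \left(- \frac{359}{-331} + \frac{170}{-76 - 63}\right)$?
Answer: $- \frac{140118}{46009} \approx -3.0454$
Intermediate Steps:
$22 \left(- \frac{359}{-331} + \frac{170}{-76 - 63}\right) = 22 \left(\left(-359\right) \left(- \frac{1}{331}\right) + \frac{170}{-76 - 63}\right) = 22 \left(\frac{359}{331} + \frac{170}{-139}\right) = 22 \left(\frac{359}{331} + 170 \left(- \frac{1}{139}\right)\right) = 22 \left(\frac{359}{331} - \frac{170}{139}\right) = 22 \left(- \frac{6369}{46009}\right) = - \frac{140118}{46009}$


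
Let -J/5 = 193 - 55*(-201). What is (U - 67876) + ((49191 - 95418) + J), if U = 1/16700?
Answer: -2844728099/16700 ≈ -1.7034e+5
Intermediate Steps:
U = 1/16700 ≈ 5.9880e-5
J = -56240 (J = -5*(193 - 55*(-201)) = -5*(193 + 11055) = -5*11248 = -56240)
(U - 67876) + ((49191 - 95418) + J) = (1/16700 - 67876) + ((49191 - 95418) - 56240) = -1133529199/16700 + (-46227 - 56240) = -1133529199/16700 - 102467 = -2844728099/16700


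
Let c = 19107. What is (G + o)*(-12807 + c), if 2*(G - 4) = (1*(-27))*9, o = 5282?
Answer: 32536350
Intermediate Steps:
G = -235/2 (G = 4 + ((1*(-27))*9)/2 = 4 + (-27*9)/2 = 4 + (½)*(-243) = 4 - 243/2 = -235/2 ≈ -117.50)
(G + o)*(-12807 + c) = (-235/2 + 5282)*(-12807 + 19107) = (10329/2)*6300 = 32536350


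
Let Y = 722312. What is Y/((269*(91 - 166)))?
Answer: -722312/20175 ≈ -35.802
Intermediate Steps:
Y/((269*(91 - 166))) = 722312/((269*(91 - 166))) = 722312/((269*(-75))) = 722312/(-20175) = 722312*(-1/20175) = -722312/20175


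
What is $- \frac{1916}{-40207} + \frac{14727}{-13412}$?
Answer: $- \frac{566431097}{539256284} \approx -1.0504$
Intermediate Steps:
$- \frac{1916}{-40207} + \frac{14727}{-13412} = \left(-1916\right) \left(- \frac{1}{40207}\right) + 14727 \left(- \frac{1}{13412}\right) = \frac{1916}{40207} - \frac{14727}{13412} = - \frac{566431097}{539256284}$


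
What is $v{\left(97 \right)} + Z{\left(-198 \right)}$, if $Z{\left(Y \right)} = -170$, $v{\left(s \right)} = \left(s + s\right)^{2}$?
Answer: $37466$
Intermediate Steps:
$v{\left(s \right)} = 4 s^{2}$ ($v{\left(s \right)} = \left(2 s\right)^{2} = 4 s^{2}$)
$v{\left(97 \right)} + Z{\left(-198 \right)} = 4 \cdot 97^{2} - 170 = 4 \cdot 9409 - 170 = 37636 - 170 = 37466$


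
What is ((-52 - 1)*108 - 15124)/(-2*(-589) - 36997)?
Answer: 20848/35819 ≈ 0.58204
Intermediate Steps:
((-52 - 1)*108 - 15124)/(-2*(-589) - 36997) = (-53*108 - 15124)/(1178 - 36997) = (-5724 - 15124)/(-35819) = -20848*(-1/35819) = 20848/35819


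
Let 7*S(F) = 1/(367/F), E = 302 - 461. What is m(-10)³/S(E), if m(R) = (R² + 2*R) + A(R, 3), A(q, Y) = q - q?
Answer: -1315328000/159 ≈ -8.2725e+6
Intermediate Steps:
E = -159
A(q, Y) = 0
S(F) = F/2569 (S(F) = 1/(7*((367/F))) = (F/367)/7 = F/2569)
m(R) = R² + 2*R (m(R) = (R² + 2*R) + 0 = R² + 2*R)
m(-10)³/S(E) = (-10*(2 - 10))³/(((1/2569)*(-159))) = (-10*(-8))³/(-159/2569) = 80³*(-2569/159) = 512000*(-2569/159) = -1315328000/159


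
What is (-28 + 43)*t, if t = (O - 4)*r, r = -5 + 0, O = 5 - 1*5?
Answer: 300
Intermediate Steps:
O = 0 (O = 5 - 5 = 0)
r = -5
t = 20 (t = (0 - 4)*(-5) = -4*(-5) = 20)
(-28 + 43)*t = (-28 + 43)*20 = 15*20 = 300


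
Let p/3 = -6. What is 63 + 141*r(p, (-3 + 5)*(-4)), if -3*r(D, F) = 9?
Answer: -360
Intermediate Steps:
p = -18 (p = 3*(-6) = -18)
r(D, F) = -3 (r(D, F) = -1/3*9 = -3)
63 + 141*r(p, (-3 + 5)*(-4)) = 63 + 141*(-3) = 63 - 423 = -360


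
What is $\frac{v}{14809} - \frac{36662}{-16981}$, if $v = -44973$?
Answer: $- \frac{220758955}{251471629} \approx -0.87787$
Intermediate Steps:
$\frac{v}{14809} - \frac{36662}{-16981} = - \frac{44973}{14809} - \frac{36662}{-16981} = \left(-44973\right) \frac{1}{14809} - - \frac{36662}{16981} = - \frac{44973}{14809} + \frac{36662}{16981} = - \frac{220758955}{251471629}$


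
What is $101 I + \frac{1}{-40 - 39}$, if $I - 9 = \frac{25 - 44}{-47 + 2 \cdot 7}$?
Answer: $\frac{2521331}{2607} \approx 967.14$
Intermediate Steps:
$I = \frac{316}{33}$ ($I = 9 + \frac{25 - 44}{-47 + 2 \cdot 7} = 9 - \frac{19}{-47 + 14} = 9 - \frac{19}{-33} = 9 - - \frac{19}{33} = 9 + \frac{19}{33} = \frac{316}{33} \approx 9.5758$)
$101 I + \frac{1}{-40 - 39} = 101 \cdot \frac{316}{33} + \frac{1}{-40 - 39} = \frac{31916}{33} + \frac{1}{-79} = \frac{31916}{33} - \frac{1}{79} = \frac{2521331}{2607}$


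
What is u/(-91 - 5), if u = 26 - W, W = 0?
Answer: -13/48 ≈ -0.27083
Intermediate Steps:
u = 26 (u = 26 - 1*0 = 26 + 0 = 26)
u/(-91 - 5) = 26/(-91 - 5) = 26/(-96) = -1/96*26 = -13/48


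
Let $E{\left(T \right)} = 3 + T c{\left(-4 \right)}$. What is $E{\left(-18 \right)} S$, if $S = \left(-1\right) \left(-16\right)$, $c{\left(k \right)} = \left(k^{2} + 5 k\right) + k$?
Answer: $2352$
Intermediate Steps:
$c{\left(k \right)} = k^{2} + 6 k$
$S = 16$
$E{\left(T \right)} = 3 - 8 T$ ($E{\left(T \right)} = 3 + T \left(- 4 \left(6 - 4\right)\right) = 3 + T \left(\left(-4\right) 2\right) = 3 + T \left(-8\right) = 3 - 8 T$)
$E{\left(-18 \right)} S = \left(3 - -144\right) 16 = \left(3 + 144\right) 16 = 147 \cdot 16 = 2352$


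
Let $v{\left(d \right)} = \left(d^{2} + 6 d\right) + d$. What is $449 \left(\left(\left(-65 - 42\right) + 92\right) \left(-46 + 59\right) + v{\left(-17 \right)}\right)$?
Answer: $-11225$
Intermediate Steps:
$v{\left(d \right)} = d^{2} + 7 d$
$449 \left(\left(\left(-65 - 42\right) + 92\right) \left(-46 + 59\right) + v{\left(-17 \right)}\right) = 449 \left(\left(\left(-65 - 42\right) + 92\right) \left(-46 + 59\right) - 17 \left(7 - 17\right)\right) = 449 \left(\left(\left(-65 - 42\right) + 92\right) 13 - -170\right) = 449 \left(\left(-107 + 92\right) 13 + 170\right) = 449 \left(\left(-15\right) 13 + 170\right) = 449 \left(-195 + 170\right) = 449 \left(-25\right) = -11225$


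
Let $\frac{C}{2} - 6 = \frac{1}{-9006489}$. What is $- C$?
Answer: $- \frac{108077866}{9006489} \approx -12.0$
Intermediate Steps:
$C = \frac{108077866}{9006489}$ ($C = 12 + \frac{2}{-9006489} = 12 + 2 \left(- \frac{1}{9006489}\right) = 12 - \frac{2}{9006489} = \frac{108077866}{9006489} \approx 12.0$)
$- C = \left(-1\right) \frac{108077866}{9006489} = - \frac{108077866}{9006489}$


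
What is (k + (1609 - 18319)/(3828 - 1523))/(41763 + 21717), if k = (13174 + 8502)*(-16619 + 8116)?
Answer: -8496738725/2926428 ≈ -2903.4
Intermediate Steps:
k = -184311028 (k = 21676*(-8503) = -184311028)
(k + (1609 - 18319)/(3828 - 1523))/(41763 + 21717) = (-184311028 + (1609 - 18319)/(3828 - 1523))/(41763 + 21717) = (-184311028 - 16710/2305)/63480 = (-184311028 - 16710*1/2305)*(1/63480) = (-184311028 - 3342/461)*(1/63480) = -84967387250/461*1/63480 = -8496738725/2926428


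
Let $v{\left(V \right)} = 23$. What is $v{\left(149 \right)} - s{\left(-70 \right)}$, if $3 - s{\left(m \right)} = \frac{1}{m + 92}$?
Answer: $\frac{441}{22} \approx 20.045$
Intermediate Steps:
$s{\left(m \right)} = 3 - \frac{1}{92 + m}$ ($s{\left(m \right)} = 3 - \frac{1}{m + 92} = 3 - \frac{1}{92 + m}$)
$v{\left(149 \right)} - s{\left(-70 \right)} = 23 - \frac{275 + 3 \left(-70\right)}{92 - 70} = 23 - \frac{275 - 210}{22} = 23 - \frac{1}{22} \cdot 65 = 23 - \frac{65}{22} = \frac{441}{22}$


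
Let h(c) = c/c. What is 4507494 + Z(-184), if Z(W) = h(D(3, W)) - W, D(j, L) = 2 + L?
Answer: 4507679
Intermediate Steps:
h(c) = 1
Z(W) = 1 - W
4507494 + Z(-184) = 4507494 + (1 - 1*(-184)) = 4507494 + (1 + 184) = 4507494 + 185 = 4507679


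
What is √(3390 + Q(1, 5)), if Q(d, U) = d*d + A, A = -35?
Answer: 2*√839 ≈ 57.931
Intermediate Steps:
Q(d, U) = -35 + d² (Q(d, U) = d*d - 35 = d² - 35 = -35 + d²)
√(3390 + Q(1, 5)) = √(3390 + (-35 + 1²)) = √(3390 + (-35 + 1)) = √(3390 - 34) = √3356 = 2*√839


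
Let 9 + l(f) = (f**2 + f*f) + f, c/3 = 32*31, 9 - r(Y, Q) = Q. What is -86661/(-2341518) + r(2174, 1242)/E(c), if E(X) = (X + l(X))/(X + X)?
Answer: -1738712807877/4609953320690 ≈ -0.37716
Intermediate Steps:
r(Y, Q) = 9 - Q
c = 2976 (c = 3*(32*31) = 3*992 = 2976)
l(f) = -9 + f + 2*f**2 (l(f) = -9 + ((f**2 + f*f) + f) = -9 + ((f**2 + f**2) + f) = -9 + (2*f**2 + f) = -9 + (f + 2*f**2) = -9 + f + 2*f**2)
E(X) = (-9 + 2*X + 2*X**2)/(2*X) (E(X) = (X + (-9 + X + 2*X**2))/(X + X) = (-9 + 2*X + 2*X**2)/((2*X)) = (-9 + 2*X + 2*X**2)*(1/(2*X)) = (-9 + 2*X + 2*X**2)/(2*X))
-86661/(-2341518) + r(2174, 1242)/E(c) = -86661/(-2341518) + (9 - 1*1242)/(1 + 2976 - 9/2/2976) = -86661*(-1/2341518) + (9 - 1242)/(1 + 2976 - 9/2*1/2976) = 28887/780506 - 1233/(1 + 2976 - 3/1984) = 28887/780506 - 1233/5906365/1984 = 28887/780506 - 1233*1984/5906365 = 28887/780506 - 2446272/5906365 = -1738712807877/4609953320690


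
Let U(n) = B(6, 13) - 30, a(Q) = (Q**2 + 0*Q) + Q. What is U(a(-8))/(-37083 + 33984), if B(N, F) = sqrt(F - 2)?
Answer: 10/1033 - sqrt(11)/3099 ≈ 0.0086103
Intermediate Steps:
a(Q) = Q + Q**2 (a(Q) = (Q**2 + 0) + Q = Q**2 + Q = Q + Q**2)
B(N, F) = sqrt(-2 + F)
U(n) = -30 + sqrt(11) (U(n) = sqrt(-2 + 13) - 30 = sqrt(11) - 30 = -30 + sqrt(11))
U(a(-8))/(-37083 + 33984) = (-30 + sqrt(11))/(-37083 + 33984) = (-30 + sqrt(11))/(-3099) = (-30 + sqrt(11))*(-1/3099) = 10/1033 - sqrt(11)/3099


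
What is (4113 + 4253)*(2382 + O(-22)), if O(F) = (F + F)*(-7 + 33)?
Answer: 10357108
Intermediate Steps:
O(F) = 52*F (O(F) = (2*F)*26 = 52*F)
(4113 + 4253)*(2382 + O(-22)) = (4113 + 4253)*(2382 + 52*(-22)) = 8366*(2382 - 1144) = 8366*1238 = 10357108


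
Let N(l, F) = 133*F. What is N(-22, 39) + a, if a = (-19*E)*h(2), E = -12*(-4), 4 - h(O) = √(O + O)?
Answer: 3363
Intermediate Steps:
h(O) = 4 - √2*√O (h(O) = 4 - √(O + O) = 4 - √(2*O) = 4 - √2*√O)
E = 48
a = -1824 (a = (-19*48)*(4 - √2*√2) = -912*(4 - 2) = -912*2 = -1824)
N(-22, 39) + a = 133*39 - 1824 = 5187 - 1824 = 3363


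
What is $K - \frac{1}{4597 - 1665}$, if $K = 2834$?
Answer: $\frac{8309287}{2932} \approx 2834.0$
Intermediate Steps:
$K - \frac{1}{4597 - 1665} = 2834 - \frac{1}{4597 - 1665} = 2834 - \frac{1}{2932} = \frac{8309287}{2932}$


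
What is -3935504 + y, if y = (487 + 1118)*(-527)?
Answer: -4781339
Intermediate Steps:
y = -845835 (y = 1605*(-527) = -845835)
-3935504 + y = -3935504 - 845835 = -4781339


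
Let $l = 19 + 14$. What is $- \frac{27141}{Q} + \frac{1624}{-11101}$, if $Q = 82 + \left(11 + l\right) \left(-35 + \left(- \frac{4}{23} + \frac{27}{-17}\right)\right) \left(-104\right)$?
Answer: $- \frac{224676623495}{730528902086} \approx -0.30755$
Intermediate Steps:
$l = 33$
$Q = \frac{65807486}{391}$ ($Q = 82 + \left(11 + 33\right) \left(-35 + \left(- \frac{4}{23} + \frac{27}{-17}\right)\right) \left(-104\right) = 82 + 44 \left(-35 + \left(\left(-4\right) \frac{1}{23} + 27 \left(- \frac{1}{17}\right)\right)\right) \left(-104\right) = 82 + 44 \left(-35 - \frac{689}{391}\right) \left(-104\right) = 82 + 44 \left(- \frac{14374}{391}\right) \left(-104\right) = 82 - - \frac{65775424}{391} = 82 + \frac{65775424}{391} = \frac{65807486}{391} \approx 1.6831 \cdot 10^{5}$)
$- \frac{27141}{Q} + \frac{1624}{-11101} = - \frac{27141}{\frac{65807486}{391}} + \frac{1624}{-11101} = \left(-27141\right) \frac{391}{65807486} + 1624 \left(- \frac{1}{11101}\right) = - \frac{10612131}{65807486} - \frac{1624}{11101} = - \frac{224676623495}{730528902086}$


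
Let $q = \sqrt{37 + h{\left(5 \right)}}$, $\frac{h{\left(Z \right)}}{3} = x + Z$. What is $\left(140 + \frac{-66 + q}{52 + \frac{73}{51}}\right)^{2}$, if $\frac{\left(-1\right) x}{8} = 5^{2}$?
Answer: $\frac{142983896608}{7425625} + \frac{77139336 i \sqrt{137}}{7425625} \approx 19255.0 + 121.59 i$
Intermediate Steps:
$x = -200$ ($x = - 8 \cdot 5^{2} = \left(-8\right) 25 = -200$)
$h{\left(Z \right)} = -600 + 3 Z$ ($h{\left(Z \right)} = 3 \left(-200 + Z\right) = -600 + 3 Z$)
$q = 2 i \sqrt{137}$ ($q = \sqrt{37 + \left(-600 + 3 \cdot 5\right)} = \sqrt{37 + \left(-600 + 15\right)} = \sqrt{37 - 585} = \sqrt{-548} = 2 i \sqrt{137} \approx 23.409 i$)
$\left(140 + \frac{-66 + q}{52 + \frac{73}{51}}\right)^{2} = \left(140 + \frac{-66 + 2 i \sqrt{137}}{52 + \frac{73}{51}}\right)^{2} = \left(140 + \frac{-66 + 2 i \sqrt{137}}{\frac{2725}{51}}\right)^{2} = \left(140 + \left(-66 + 2 i \sqrt{137}\right) \frac{51}{2725}\right)^{2} = \left(140 - \left(\frac{3366}{2725} - \frac{102 i \sqrt{137}}{2725}\right)\right)^{2} = \left(\frac{378134}{2725} + \frac{102 i \sqrt{137}}{2725}\right)^{2}$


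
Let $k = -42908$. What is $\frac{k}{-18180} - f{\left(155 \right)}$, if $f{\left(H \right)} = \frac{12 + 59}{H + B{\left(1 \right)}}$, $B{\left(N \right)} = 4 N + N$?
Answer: $\frac{55745}{29088} \approx 1.9164$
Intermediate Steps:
$B{\left(N \right)} = 5 N$
$f{\left(H \right)} = \frac{71}{5 + H}$ ($f{\left(H \right)} = \frac{12 + 59}{H + 5 \cdot 1} = \frac{71}{H + 5} = \frac{71}{5 + H}$)
$\frac{k}{-18180} - f{\left(155 \right)} = - \frac{42908}{-18180} - \frac{71}{5 + 155} = \left(-42908\right) \left(- \frac{1}{18180}\right) - \frac{71}{160} = \frac{10727}{4545} - 71 \cdot \frac{1}{160} = \frac{10727}{4545} - \frac{71}{160} = \frac{55745}{29088}$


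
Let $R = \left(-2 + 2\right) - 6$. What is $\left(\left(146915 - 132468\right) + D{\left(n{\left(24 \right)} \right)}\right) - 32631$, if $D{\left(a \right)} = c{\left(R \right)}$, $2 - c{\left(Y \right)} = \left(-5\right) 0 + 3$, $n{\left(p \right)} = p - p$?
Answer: $-18185$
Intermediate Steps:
$R = -6$ ($R = 0 - 6 = -6$)
$n{\left(p \right)} = 0$
$c{\left(Y \right)} = -1$ ($c{\left(Y \right)} = 2 - \left(\left(-5\right) 0 + 3\right) = 2 - \left(0 + 3\right) = 2 - 3 = -1$)
$D{\left(a \right)} = -1$
$\left(\left(146915 - 132468\right) + D{\left(n{\left(24 \right)} \right)}\right) - 32631 = \left(\left(146915 - 132468\right) - 1\right) - 32631 = \left(14447 - 1\right) - 32631 = 14446 - 32631 = -18185$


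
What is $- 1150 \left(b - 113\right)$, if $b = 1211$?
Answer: $-1262700$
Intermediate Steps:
$- 1150 \left(b - 113\right) = - 1150 \left(1211 - 113\right) = \left(-1150\right) 1098 = -1262700$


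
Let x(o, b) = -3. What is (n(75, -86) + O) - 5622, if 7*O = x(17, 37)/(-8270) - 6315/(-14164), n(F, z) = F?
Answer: -2274116174289/409976980 ≈ -5546.9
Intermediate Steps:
O = 26133771/409976980 (O = (-3/(-8270) - 6315/(-14164))/7 = (-3*(-1/8270) - 6315*(-1/14164))/7 = (3/8270 + 6315/14164)/7 = (1/7)*(26133771/58568140) = 26133771/409976980 ≈ 0.063744)
(n(75, -86) + O) - 5622 = (75 + 26133771/409976980) - 5622 = 30774407271/409976980 - 5622 = -2274116174289/409976980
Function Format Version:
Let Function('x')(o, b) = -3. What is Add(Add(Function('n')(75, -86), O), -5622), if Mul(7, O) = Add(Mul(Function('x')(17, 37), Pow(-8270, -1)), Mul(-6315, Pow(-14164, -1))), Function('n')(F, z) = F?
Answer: Rational(-2274116174289, 409976980) ≈ -5546.9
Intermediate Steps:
O = Rational(26133771, 409976980) (O = Mul(Rational(1, 7), Add(Mul(-3, Pow(-8270, -1)), Mul(-6315, Pow(-14164, -1)))) = Mul(Rational(1, 7), Add(Mul(-3, Rational(-1, 8270)), Mul(-6315, Rational(-1, 14164)))) = Mul(Rational(1, 7), Add(Rational(3, 8270), Rational(6315, 14164))) = Mul(Rational(1, 7), Rational(26133771, 58568140)) = Rational(26133771, 409976980) ≈ 0.063744)
Add(Add(Function('n')(75, -86), O), -5622) = Add(Add(75, Rational(26133771, 409976980)), -5622) = Add(Rational(30774407271, 409976980), -5622) = Rational(-2274116174289, 409976980)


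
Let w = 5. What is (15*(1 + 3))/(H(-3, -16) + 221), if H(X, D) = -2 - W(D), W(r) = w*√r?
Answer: 13140/48361 + 1200*I/48361 ≈ 0.27171 + 0.024813*I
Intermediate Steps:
W(r) = 5*√r
H(X, D) = -2 - 5*√D
(15*(1 + 3))/(H(-3, -16) + 221) = (15*(1 + 3))/((-2 - 20*I) + 221) = (15*4)/((-2 - 20*I) + 221) = 60/((-2 - 20*I) + 221) = 60/(219 - 20*I) = 60*((219 + 20*I)/48361) = 60*(219 + 20*I)/48361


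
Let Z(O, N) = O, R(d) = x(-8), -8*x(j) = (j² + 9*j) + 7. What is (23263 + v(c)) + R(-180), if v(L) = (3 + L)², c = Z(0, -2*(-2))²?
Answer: 186177/8 ≈ 23272.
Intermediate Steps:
x(j) = -7/8 - 9*j/8 - j²/8 (x(j) = -((j² + 9*j) + 7)/8 = -(7 + j² + 9*j)/8 = -7/8 - 9*j/8 - j²/8)
R(d) = ⅛ (R(d) = -7/8 - 9/8*(-8) - ⅛*(-8)² = -7/8 + 9 - ⅛*64 = -7/8 + 9 - 8 = ⅛)
c = 0 (c = 0² = 0)
(23263 + v(c)) + R(-180) = (23263 + (3 + 0)²) + ⅛ = (23263 + 3²) + ⅛ = (23263 + 9) + ⅛ = 23272 + ⅛ = 186177/8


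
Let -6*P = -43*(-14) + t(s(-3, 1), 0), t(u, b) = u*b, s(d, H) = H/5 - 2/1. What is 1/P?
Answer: -3/301 ≈ -0.0099668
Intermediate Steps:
s(d, H) = -2 + H/5 (s(d, H) = H*(⅕) - 2*1 = H/5 - 2 = -2 + H/5)
t(u, b) = b*u
P = -301/3 (P = -(-43*(-14) + 0*(-2 + (⅕)*1))/6 = -(602 + 0*(-2 + ⅕))/6 = -(602 + 0*(-9/5))/6 = -(602 + 0)/6 = -⅙*602 = -301/3 ≈ -100.33)
1/P = 1/(-301/3) = -3/301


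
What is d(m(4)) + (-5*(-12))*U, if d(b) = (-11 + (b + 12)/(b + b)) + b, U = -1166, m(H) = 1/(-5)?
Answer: -700007/10 ≈ -70001.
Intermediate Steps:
m(H) = -⅕
d(b) = -11 + b + (12 + b)/(2*b) (d(b) = (-11 + (12 + b)/((2*b))) + b = (-11 + (12 + b)*(1/(2*b))) + b = (-11 + (12 + b)/(2*b)) + b = -11 + b + (12 + b)/(2*b))
d(m(4)) + (-5*(-12))*U = (-21/2 - ⅕ + 6/(-⅕)) - 5*(-12)*(-1166) = (-21/2 - ⅕ + 6*(-5)) + 60*(-1166) = (-21/2 - ⅕ - 30) - 69960 = -407/10 - 69960 = -700007/10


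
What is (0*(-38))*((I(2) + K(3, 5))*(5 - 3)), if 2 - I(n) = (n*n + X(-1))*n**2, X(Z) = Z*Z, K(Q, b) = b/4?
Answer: 0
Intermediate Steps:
K(Q, b) = b/4 (K(Q, b) = b*(1/4) = b/4)
X(Z) = Z**2
I(n) = 2 - n**2*(1 + n**2) (I(n) = 2 - (n*n + (-1)**2)*n**2 = 2 - (n**2 + 1)*n**2 = 2 - (1 + n**2)*n**2 = 2 - n**2*(1 + n**2))
(0*(-38))*((I(2) + K(3, 5))*(5 - 3)) = (0*(-38))*(((2 - 1*2**2 - 1*2**4) + (1/4)*5)*(5 - 3)) = 0*(((2 - 1*4 - 1*16) + 5/4)*2) = 0*(((2 - 4 - 16) + 5/4)*2) = 0*((-18 + 5/4)*2) = 0*(-67/4*2) = 0*(-67/2) = 0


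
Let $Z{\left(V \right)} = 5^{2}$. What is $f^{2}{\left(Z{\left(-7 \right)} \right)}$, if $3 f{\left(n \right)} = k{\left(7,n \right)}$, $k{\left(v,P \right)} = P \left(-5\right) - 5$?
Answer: $\frac{16900}{9} \approx 1877.8$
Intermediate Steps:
$Z{\left(V \right)} = 25$
$k{\left(v,P \right)} = -5 - 5 P$ ($k{\left(v,P \right)} = - 5 P - 5 = -5 - 5 P$)
$f{\left(n \right)} = - \frac{5}{3} - \frac{5 n}{3}$ ($f{\left(n \right)} = \frac{-5 - 5 n}{3} = - \frac{5}{3} - \frac{5 n}{3}$)
$f^{2}{\left(Z{\left(-7 \right)} \right)} = \left(- \frac{5}{3} - \frac{125}{3}\right)^{2} = \left(- \frac{130}{3}\right)^{2} = \frac{16900}{9}$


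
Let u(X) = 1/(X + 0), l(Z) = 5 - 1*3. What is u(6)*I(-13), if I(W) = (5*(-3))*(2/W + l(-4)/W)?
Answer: 10/13 ≈ 0.76923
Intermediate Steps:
l(Z) = 2 (l(Z) = 5 - 3 = 2)
u(X) = 1/X
I(W) = -60/W (I(W) = (5*(-3))*(2/W + 2/W) = -60/W)
u(6)*I(-13) = (-60/(-13))/6 = (-60*(-1/13))/6 = (⅙)*(60/13) = 10/13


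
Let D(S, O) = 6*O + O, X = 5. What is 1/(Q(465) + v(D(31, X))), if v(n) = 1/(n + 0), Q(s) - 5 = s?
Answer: 35/16451 ≈ 0.0021275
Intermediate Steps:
Q(s) = 5 + s
D(S, O) = 7*O
v(n) = 1/n
1/(Q(465) + v(D(31, X))) = 1/((5 + 465) + 1/(7*5)) = 1/(470 + 1/35) = 1/(16451/35) = 35/16451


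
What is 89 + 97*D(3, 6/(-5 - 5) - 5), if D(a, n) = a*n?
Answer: -7703/5 ≈ -1540.6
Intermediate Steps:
89 + 97*D(3, 6/(-5 - 5) - 5) = 89 + 97*(3*(6/(-5 - 5) - 5)) = 89 + 97*(3*(6/(-10) - 5)) = 89 + 97*(3*(6*(-1/10) - 5)) = 89 + 97*(3*(-3/5 - 5)) = 89 + 97*(3*(-28/5)) = 89 + 97*(-84/5) = 89 - 8148/5 = -7703/5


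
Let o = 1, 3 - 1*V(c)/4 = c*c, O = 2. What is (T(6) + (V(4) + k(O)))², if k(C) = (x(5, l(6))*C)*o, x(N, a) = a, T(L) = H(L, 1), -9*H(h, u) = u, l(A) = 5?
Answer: 143641/81 ≈ 1773.3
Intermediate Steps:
V(c) = 12 - 4*c² (V(c) = 12 - 4*c*c = 12 - 4*c²)
H(h, u) = -u/9
T(L) = -⅑ (T(L) = -⅑*1 = -⅑)
k(C) = 5*C (k(C) = (5*C)*1 = 5*C)
(T(6) + (V(4) + k(O)))² = (-⅑ + ((12 - 4*4²) + 5*2))² = (-⅑ + ((12 - 4*16) + 10))² = (-⅑ + ((12 - 64) + 10))² = (-⅑ + (-52 + 10))² = (-⅑ - 42)² = (-379/9)² = 143641/81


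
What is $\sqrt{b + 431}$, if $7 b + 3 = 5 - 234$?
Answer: $\frac{\sqrt{19495}}{7} \approx 19.946$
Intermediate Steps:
$b = - \frac{232}{7}$ ($b = - \frac{3}{7} + \frac{5 - 234}{7} = - \frac{3}{7} + \frac{1}{7} \left(-229\right) = - \frac{3}{7} - \frac{229}{7} = - \frac{232}{7} \approx -33.143$)
$\sqrt{b + 431} = \sqrt{- \frac{232}{7} + 431} = \sqrt{\frac{2785}{7}} = \frac{\sqrt{19495}}{7}$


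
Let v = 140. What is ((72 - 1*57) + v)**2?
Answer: 24025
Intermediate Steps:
((72 - 1*57) + v)**2 = ((72 - 1*57) + 140)**2 = ((72 - 57) + 140)**2 = (15 + 140)**2 = 155**2 = 24025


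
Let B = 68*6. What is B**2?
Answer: 166464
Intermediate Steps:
B = 408
B**2 = 408**2 = 166464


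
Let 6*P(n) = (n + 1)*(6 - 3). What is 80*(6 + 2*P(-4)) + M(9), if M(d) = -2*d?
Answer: 222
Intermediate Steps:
P(n) = ½ + n/2 (P(n) = ((n + 1)*(6 - 3))/6 = ((1 + n)*3)/6 = (3 + 3*n)/6 = ½ + n/2)
80*(6 + 2*P(-4)) + M(9) = 80*(6 + 2*(½ + (½)*(-4))) - 2*9 = 80*(6 + 2*(½ - 2)) - 18 = 80*(6 + 2*(-3/2)) - 18 = 80*(6 - 3) - 18 = 80*3 - 18 = 240 - 18 = 222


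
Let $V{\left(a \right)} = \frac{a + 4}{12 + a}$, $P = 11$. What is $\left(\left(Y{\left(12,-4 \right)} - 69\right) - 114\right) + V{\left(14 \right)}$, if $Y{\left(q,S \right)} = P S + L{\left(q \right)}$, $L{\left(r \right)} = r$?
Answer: $- \frac{2786}{13} \approx -214.31$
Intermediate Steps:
$V{\left(a \right)} = \frac{4 + a}{12 + a}$
$Y{\left(q,S \right)} = q + 11 S$ ($Y{\left(q,S \right)} = 11 S + q = q + 11 S$)
$\left(\left(Y{\left(12,-4 \right)} - 69\right) - 114\right) + V{\left(14 \right)} = \left(\left(\left(12 + 11 \left(-4\right)\right) - 69\right) - 114\right) + \frac{4 + 14}{12 + 14} = \left(\left(\left(12 - 44\right) - 69\right) - 114\right) + \frac{1}{26} \cdot 18 = \left(\left(-32 - 69\right) - 114\right) + \frac{1}{26} \cdot 18 = \left(-101 - 114\right) + \frac{9}{13} = -215 + \frac{9}{13} = - \frac{2786}{13}$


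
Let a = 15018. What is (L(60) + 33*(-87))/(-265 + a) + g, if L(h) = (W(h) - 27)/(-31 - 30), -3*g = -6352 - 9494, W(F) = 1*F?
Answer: 4753270942/899933 ≈ 5281.8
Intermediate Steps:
W(F) = F
g = 5282 (g = -(-6352 - 9494)/3 = -⅓*(-15846) = 5282)
L(h) = 27/61 - h/61 (L(h) = (h - 27)/(-31 - 30) = (-27 + h)/(-61) = (-27 + h)*(-1/61) = 27/61 - h/61)
(L(60) + 33*(-87))/(-265 + a) + g = ((27/61 - 1/61*60) + 33*(-87))/(-265 + 15018) + 5282 = ((27/61 - 60/61) - 2871)/14753 + 5282 = (-33/61 - 2871)*(1/14753) + 5282 = -175164/61*1/14753 + 5282 = -175164/899933 + 5282 = 4753270942/899933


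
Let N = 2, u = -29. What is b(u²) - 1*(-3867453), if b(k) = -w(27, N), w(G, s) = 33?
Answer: 3867420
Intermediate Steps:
b(k) = -33 (b(k) = -1*33 = -33)
b(u²) - 1*(-3867453) = -33 - 1*(-3867453) = -33 + 3867453 = 3867420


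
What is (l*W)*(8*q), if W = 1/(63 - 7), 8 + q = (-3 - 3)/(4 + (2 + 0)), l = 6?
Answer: -54/7 ≈ -7.7143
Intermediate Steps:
q = -9 (q = -8 + (-3 - 3)/(4 + (2 + 0)) = -8 - 6/(4 + 2) = -8 - 6/6 = -8 - 6*1/6 = -8 - 1 = -9)
W = 1/56 ≈ 0.017857
(l*W)*(8*q) = (6*(1/56))*(8*(-9)) = (3/28)*(-72) = -54/7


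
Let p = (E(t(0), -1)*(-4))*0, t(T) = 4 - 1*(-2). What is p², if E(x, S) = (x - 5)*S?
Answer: 0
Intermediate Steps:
t(T) = 6 (t(T) = 4 + 2 = 6)
E(x, S) = S*(-5 + x) (E(x, S) = (-5 + x)*S = S*(-5 + x))
p = 0 (p = (-(-5 + 6)*(-4))*0 = (-1*1*(-4))*0 = -1*(-4)*0 = 4*0 = 0)
p² = 0² = 0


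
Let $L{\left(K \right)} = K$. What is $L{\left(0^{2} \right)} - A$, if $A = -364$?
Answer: $364$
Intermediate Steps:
$L{\left(0^{2} \right)} - A = 0^{2} - -364 = 0 + 364 = 364$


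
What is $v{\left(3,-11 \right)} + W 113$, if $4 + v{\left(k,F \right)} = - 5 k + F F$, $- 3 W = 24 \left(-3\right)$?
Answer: $2814$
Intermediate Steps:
$W = 24$ ($W = - \frac{24 \left(-3\right)}{3} = \left(- \frac{1}{3}\right) \left(-72\right) = 24$)
$v{\left(k,F \right)} = -4 + F^{2} - 5 k$ ($v{\left(k,F \right)} = -4 + \left(- 5 k + F F\right) = -4 + \left(- 5 k + F^{2}\right) = -4 + \left(F^{2} - 5 k\right) = -4 + F^{2} - 5 k$)
$v{\left(3,-11 \right)} + W 113 = \left(-4 + \left(-11\right)^{2} - 15\right) + 24 \cdot 113 = \left(-4 + 121 - 15\right) + 2712 = 102 + 2712 = 2814$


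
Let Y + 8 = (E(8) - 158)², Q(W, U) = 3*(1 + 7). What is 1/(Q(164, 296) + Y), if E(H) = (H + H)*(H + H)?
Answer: 1/9620 ≈ 0.00010395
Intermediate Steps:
Q(W, U) = 24 (Q(W, U) = 3*8 = 24)
E(H) = 4*H² (E(H) = (2*H)*(2*H) = 4*H²)
Y = 9596 (Y = -8 + (4*8² - 158)² = -8 + (4*64 - 158)² = -8 + (256 - 158)² = -8 + 98² = -8 + 9604 = 9596)
1/(Q(164, 296) + Y) = 1/(24 + 9596) = 1/9620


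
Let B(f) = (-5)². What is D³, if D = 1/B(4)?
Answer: 1/15625 ≈ 6.4000e-5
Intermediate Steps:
B(f) = 25
D = 1/25 ≈ 0.040000
D³ = (1/25)³ = 1/15625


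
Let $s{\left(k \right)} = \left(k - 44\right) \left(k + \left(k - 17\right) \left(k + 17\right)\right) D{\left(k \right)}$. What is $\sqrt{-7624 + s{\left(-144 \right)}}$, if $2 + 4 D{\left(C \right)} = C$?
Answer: $\sqrt{139311562} \approx 11803.0$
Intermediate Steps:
$D{\left(C \right)} = - \frac{1}{2} + \frac{C}{4}$
$s{\left(k \right)} = \left(-44 + k\right) \left(- \frac{1}{2} + \frac{k}{4}\right) \left(k + \left(-17 + k\right) \left(17 + k\right)\right)$ ($s{\left(k \right)} = \left(k - 44\right) \left(k + \left(k - 17\right) \left(k + 17\right)\right) \left(- \frac{1}{2} + \frac{k}{4}\right) = \left(-44 + k\right) \left(k + \left(-17 + k\right) \left(17 + k\right)\right) \left(- \frac{1}{2} + \frac{k}{4}\right) = \left(-44 + k\right) \left(- \frac{1}{2} + \frac{k}{4}\right) \left(k + \left(-17 + k\right) \left(17 + k\right)\right)$)
$\sqrt{-7624 + s{\left(-144 \right)}} = \sqrt{-7624 + \frac{\left(-2 - 144\right) \left(12716 + \left(-144\right)^{3} - -47952 - 43 \left(-144\right)^{2}\right)}{4}} = \sqrt{-7624 + \frac{1}{4} \left(-146\right) \left(12716 - 2985984 + 47952 - 891648\right)} = \sqrt{-7624 + \frac{1}{4} \left(-146\right) \left(-3816964\right)} = \sqrt{-7624 + 139319186} = \sqrt{139311562}$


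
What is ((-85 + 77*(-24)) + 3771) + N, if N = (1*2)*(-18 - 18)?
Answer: 1766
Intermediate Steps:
N = -72 (N = 2*(-36) = -72)
((-85 + 77*(-24)) + 3771) + N = ((-85 + 77*(-24)) + 3771) - 72 = ((-85 - 1848) + 3771) - 72 = (-1933 + 3771) - 72 = 1838 - 72 = 1766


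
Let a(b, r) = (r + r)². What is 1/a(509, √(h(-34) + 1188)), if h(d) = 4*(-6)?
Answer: 1/4656 ≈ 0.00021478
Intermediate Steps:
h(d) = -24
a(b, r) = 4*r² (a(b, r) = (2*r)² = 4*r²)
1/a(509, √(h(-34) + 1188)) = 1/(4*(√(-24 + 1188))²) = 1/(4*(√1164)²) = 1/(4*(2*√291)²) = 1/(4*1164) = 1/4656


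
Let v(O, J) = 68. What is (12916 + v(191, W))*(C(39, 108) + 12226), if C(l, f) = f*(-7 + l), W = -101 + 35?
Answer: 203615088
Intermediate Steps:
W = -66
(12916 + v(191, W))*(C(39, 108) + 12226) = (12916 + 68)*(108*(-7 + 39) + 12226) = 12984*(108*32 + 12226) = 12984*(3456 + 12226) = 12984*15682 = 203615088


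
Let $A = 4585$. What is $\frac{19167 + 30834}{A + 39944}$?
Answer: $\frac{16667}{14843} \approx 1.1229$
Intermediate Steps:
$\frac{19167 + 30834}{A + 39944} = \frac{19167 + 30834}{4585 + 39944} = \frac{50001}{44529} = 50001 \cdot \frac{1}{44529} = \frac{16667}{14843}$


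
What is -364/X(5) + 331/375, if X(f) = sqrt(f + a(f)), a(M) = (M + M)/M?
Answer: 331/375 - 52*sqrt(7) ≈ -136.70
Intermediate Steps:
a(M) = 2 (a(M) = (2*M)/M = 2)
X(f) = sqrt(2 + f) (X(f) = sqrt(f + 2) = sqrt(2 + f))
-364/X(5) + 331/375 = -364/sqrt(2 + 5) + 331/375 = -364*sqrt(7)/7 + 331*(1/375) = -52*sqrt(7) + 331/375 = 331/375 - 52*sqrt(7)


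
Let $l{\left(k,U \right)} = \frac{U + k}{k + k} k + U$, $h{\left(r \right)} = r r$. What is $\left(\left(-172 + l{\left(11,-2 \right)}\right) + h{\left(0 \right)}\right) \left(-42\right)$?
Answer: $7119$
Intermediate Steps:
$h{\left(r \right)} = r^{2}$
$l{\left(k,U \right)} = \frac{k}{2} + \frac{3 U}{2}$ ($l{\left(k,U \right)} = \frac{U + k}{2 k} k + U = \left(\frac{U}{2} + \frac{k}{2}\right) + U = \frac{k}{2} + \frac{3 U}{2}$)
$\left(\left(-172 + l{\left(11,-2 \right)}\right) + h{\left(0 \right)}\right) \left(-42\right) = \left(\left(-172 + \left(\frac{1}{2} \cdot 11 + \frac{3}{2} \left(-2\right)\right)\right) + 0^{2}\right) \left(-42\right) = \left(\left(-172 + \left(\frac{11}{2} - 3\right)\right) + 0\right) \left(-42\right) = \left(\left(-172 + \frac{5}{2}\right) + 0\right) \left(-42\right) = \left(- \frac{339}{2} + 0\right) \left(-42\right) = \left(- \frac{339}{2}\right) \left(-42\right) = 7119$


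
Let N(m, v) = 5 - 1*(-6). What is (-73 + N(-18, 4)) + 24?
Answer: -38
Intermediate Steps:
N(m, v) = 11 (N(m, v) = 5 + 6 = 11)
(-73 + N(-18, 4)) + 24 = (-73 + 11) + 24 = -62 + 24 = -38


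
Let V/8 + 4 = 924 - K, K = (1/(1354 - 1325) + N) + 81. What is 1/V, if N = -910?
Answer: 29/405760 ≈ 7.1471e-5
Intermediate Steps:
K = -24040/29 (K = (1/(1354 - 1325) - 910) + 81 = (1/29 - 910) + 81 = -26389/29 + 81 = -24040/29 ≈ -828.97)
V = 405760/29 (V = -32 + 8*(924 - 1*(-24040/29)) = -32 + 8*(924 + 24040/29) = -32 + 8*(50836/29) = -32 + 406688/29 = 405760/29 ≈ 13992.)
1/V = 1/(405760/29) = 29/405760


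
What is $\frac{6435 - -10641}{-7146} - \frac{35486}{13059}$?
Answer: $- \frac{26476580}{5184423} \approx -5.1069$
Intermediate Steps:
$\frac{6435 - -10641}{-7146} - \frac{35486}{13059} = \left(6435 + 10641\right) \left(- \frac{1}{7146}\right) - \frac{35486}{13059} = 17076 \left(- \frac{1}{7146}\right) - \frac{35486}{13059} = - \frac{2846}{1191} - \frac{35486}{13059} = - \frac{26476580}{5184423}$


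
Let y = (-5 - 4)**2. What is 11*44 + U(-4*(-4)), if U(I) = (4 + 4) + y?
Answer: 573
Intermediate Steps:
y = 81 (y = (-9)**2 = 81)
U(I) = 89 (U(I) = (4 + 4) + 81 = 8 + 81 = 89)
11*44 + U(-4*(-4)) = 11*44 + 89 = 484 + 89 = 573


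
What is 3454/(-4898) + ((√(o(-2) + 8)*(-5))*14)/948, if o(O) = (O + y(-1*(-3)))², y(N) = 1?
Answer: -4539/4898 ≈ -0.92670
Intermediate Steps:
o(O) = (1 + O)² (o(O) = (O + 1)² = (1 + O)²)
3454/(-4898) + ((√(o(-2) + 8)*(-5))*14)/948 = 3454/(-4898) + ((√((1 - 2)² + 8)*(-5))*14)/948 = 3454*(-1/4898) + ((√((-1)² + 8)*(-5))*14)*(1/948) = -1727/2449 + ((√(1 + 8)*(-5))*14)*(1/948) = -1727/2449 + ((√9*(-5))*14)*(1/948) = -1727/2449 + ((3*(-5))*14)*(1/948) = -1727/2449 - 15*14*(1/948) = -1727/2449 - 210*1/948 = -1727/2449 - 35/158 = -4539/4898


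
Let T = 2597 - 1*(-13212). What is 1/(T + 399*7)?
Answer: 1/18602 ≈ 5.3758e-5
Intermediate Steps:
T = 15809 (T = 2597 + 13212 = 15809)
1/(T + 399*7) = 1/(15809 + 399*7) = 1/(15809 + 2793) = 1/18602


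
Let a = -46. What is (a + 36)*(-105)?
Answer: 1050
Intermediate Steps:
(a + 36)*(-105) = (-46 + 36)*(-105) = -10*(-105) = 1050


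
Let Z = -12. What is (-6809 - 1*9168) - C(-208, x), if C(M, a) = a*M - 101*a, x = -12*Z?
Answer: 28519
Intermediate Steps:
x = 144 (x = -12*(-12) = 144)
C(M, a) = -101*a + M*a (C(M, a) = M*a - 101*a = -101*a + M*a)
(-6809 - 1*9168) - C(-208, x) = (-6809 - 1*9168) - 144*(-101 - 208) = (-6809 - 9168) - 144*(-309) = -15977 - 1*(-44496) = -15977 + 44496 = 28519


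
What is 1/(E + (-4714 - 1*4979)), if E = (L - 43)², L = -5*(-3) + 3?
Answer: -1/9068 ≈ -0.00011028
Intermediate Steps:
L = 18 (L = 15 + 3 = 18)
E = 625 (E = (18 - 43)² = (-25)² = 625)
1/(E + (-4714 - 1*4979)) = 1/(625 + (-4714 - 1*4979)) = 1/(625 + (-4714 - 4979)) = 1/(625 - 9693) = 1/(-9068) = -1/9068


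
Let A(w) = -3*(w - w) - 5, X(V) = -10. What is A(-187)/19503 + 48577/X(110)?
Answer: -947397281/195030 ≈ -4857.7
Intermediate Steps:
A(w) = -5 (A(w) = -3*0 - 5 = 0 - 5 = -5)
A(-187)/19503 + 48577/X(110) = -5/19503 + 48577/(-10) = -5*1/19503 + 48577*(-⅒) = -5/19503 - 48577/10 = -947397281/195030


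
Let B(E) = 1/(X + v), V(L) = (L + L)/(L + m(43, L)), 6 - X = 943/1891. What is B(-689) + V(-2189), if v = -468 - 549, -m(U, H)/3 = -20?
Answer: 8369967293/4072231976 ≈ 2.0554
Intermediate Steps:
m(U, H) = 60 (m(U, H) = -3*(-20) = 60)
X = 10403/1891 (X = 6 - 943/1891 = 10403/1891 ≈ 5.5013)
v = -1017
V(L) = 2*L/(60 + L) (V(L) = (L + L)/(L + 60) = (2*L)/(60 + L) = 2*L/(60 + L))
B(E) = -1891/1912744 (B(E) = 1/(10403/1891 - 1017) = 1/(-1912744/1891) = -1891/1912744)
B(-689) + V(-2189) = -1891/1912744 + 2*(-2189)/(60 - 2189) = -1891/1912744 + 2*(-2189)/(-2129) = -1891/1912744 + 2*(-2189)*(-1/2129) = -1891/1912744 + 4378/2129 = 8369967293/4072231976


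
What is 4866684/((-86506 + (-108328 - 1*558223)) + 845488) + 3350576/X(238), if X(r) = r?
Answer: 155427680524/10999289 ≈ 14131.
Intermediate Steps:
4866684/((-86506 + (-108328 - 1*558223)) + 845488) + 3350576/X(238) = 4866684/((-86506 + (-108328 - 1*558223)) + 845488) + 3350576/238 = 4866684/((-86506 + (-108328 - 558223)) + 845488) + 3350576*(1/238) = 4866684/((-86506 - 666551) + 845488) + 1675288/119 = 4866684/(-753057 + 845488) + 1675288/119 = 4866684/92431 + 1675288/119 = 155427680524/10999289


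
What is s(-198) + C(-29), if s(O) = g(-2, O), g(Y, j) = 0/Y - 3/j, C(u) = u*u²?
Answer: -1609673/66 ≈ -24389.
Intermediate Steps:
C(u) = u³
g(Y, j) = -3/j (g(Y, j) = 0 - 3/j = -3/j)
s(O) = -3/O
s(-198) + C(-29) = -3/(-198) + (-29)³ = -3*(-1/198) - 24389 = 1/66 - 24389 = -1609673/66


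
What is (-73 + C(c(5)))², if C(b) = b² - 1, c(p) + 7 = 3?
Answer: 3364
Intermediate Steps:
c(p) = -4 (c(p) = -7 + 3 = -4)
C(b) = -1 + b²
(-73 + C(c(5)))² = (-73 + (-1 + (-4)²))² = (-73 + (-1 + 16))² = (-73 + 15)² = (-58)² = 3364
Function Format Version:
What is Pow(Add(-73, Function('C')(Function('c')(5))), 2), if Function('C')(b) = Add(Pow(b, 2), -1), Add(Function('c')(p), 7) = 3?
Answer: 3364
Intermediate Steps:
Function('c')(p) = -4 (Function('c')(p) = Add(-7, 3) = -4)
Function('C')(b) = Add(-1, Pow(b, 2))
Pow(Add(-73, Function('C')(Function('c')(5))), 2) = Pow(Add(-73, Add(-1, Pow(-4, 2))), 2) = Pow(Add(-73, Add(-1, 16)), 2) = Pow(Add(-73, 15), 2) = Pow(-58, 2) = 3364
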